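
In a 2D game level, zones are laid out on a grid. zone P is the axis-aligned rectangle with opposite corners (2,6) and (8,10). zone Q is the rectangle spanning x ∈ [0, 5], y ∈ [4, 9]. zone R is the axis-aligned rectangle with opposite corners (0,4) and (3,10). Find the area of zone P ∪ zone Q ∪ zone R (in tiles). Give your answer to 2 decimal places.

42.00

By inclusion–exclusion:
Individual areas: |zone P| = 24, |zone Q| = 25, |zone R| = 18.
|zone P∩zone Q|: x∈[2,5], y∈[6,9] → 3·3 = 9.
|zone P∩zone R|: x∈[2,3], y∈[6,10] → 1·4 = 4.
|zone Q∩zone R|: x∈[0,3], y∈[4,9] → 3·5 = 15.
|zone P∩zone Q∩zone R| = 3.
|zone P ∪ zone Q ∪ zone R| = 67 − 28 + 3 = 42.00.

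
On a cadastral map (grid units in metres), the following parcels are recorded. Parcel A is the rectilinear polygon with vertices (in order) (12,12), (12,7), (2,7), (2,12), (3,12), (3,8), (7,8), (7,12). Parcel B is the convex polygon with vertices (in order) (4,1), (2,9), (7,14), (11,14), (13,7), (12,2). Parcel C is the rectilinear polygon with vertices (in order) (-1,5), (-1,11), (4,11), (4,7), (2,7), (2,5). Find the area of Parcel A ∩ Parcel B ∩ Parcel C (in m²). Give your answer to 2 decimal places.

The intersection is the polygon with vertices (2.5,7), (2,9), (3,10), (3,8), (4,8), (4,7).
By the shoelace formula its area is 3.00.

3.00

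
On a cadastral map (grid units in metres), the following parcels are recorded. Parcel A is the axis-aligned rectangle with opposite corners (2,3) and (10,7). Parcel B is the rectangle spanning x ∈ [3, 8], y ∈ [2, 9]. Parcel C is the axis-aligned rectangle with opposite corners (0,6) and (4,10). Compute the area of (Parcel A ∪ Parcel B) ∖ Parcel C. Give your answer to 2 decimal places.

|Parcel A ∪ Parcel B| = 47.
|(Parcel A ∪ Parcel B) ∩ Parcel C| = 4.
|(Parcel A ∪ Parcel B) ∖ Parcel C| = 47 − 4 = 43.00.

43.00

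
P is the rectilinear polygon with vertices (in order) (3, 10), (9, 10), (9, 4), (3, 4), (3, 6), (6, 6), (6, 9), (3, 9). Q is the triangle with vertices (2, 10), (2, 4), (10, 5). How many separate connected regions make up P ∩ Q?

2

P ∩ Q splits into 2 disjoint pieces (area 10.6875, area 0.1125).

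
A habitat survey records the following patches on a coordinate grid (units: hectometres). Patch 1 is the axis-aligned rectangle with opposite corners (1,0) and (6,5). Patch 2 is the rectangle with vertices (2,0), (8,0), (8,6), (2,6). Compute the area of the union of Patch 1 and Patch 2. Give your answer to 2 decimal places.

By inclusion–exclusion:
Individual areas: |Patch 1| = 25, |Patch 2| = 36.
|Patch 1∩Patch 2|: x∈[2,6], y∈[0,5] → 4·5 = 20.
|Patch 1 ∪ Patch 2| = 61 − 20 = 41.00.

41.00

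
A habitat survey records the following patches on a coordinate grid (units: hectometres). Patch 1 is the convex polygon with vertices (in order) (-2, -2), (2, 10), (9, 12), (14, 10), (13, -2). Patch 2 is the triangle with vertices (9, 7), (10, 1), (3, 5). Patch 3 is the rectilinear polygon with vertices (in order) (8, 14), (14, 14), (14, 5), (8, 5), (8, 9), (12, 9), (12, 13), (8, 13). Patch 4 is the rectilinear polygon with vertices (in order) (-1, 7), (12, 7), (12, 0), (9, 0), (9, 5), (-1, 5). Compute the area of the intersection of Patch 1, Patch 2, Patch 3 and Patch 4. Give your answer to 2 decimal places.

2.17

The intersection is the polygon with vertices (9.333,5), (9,5), (8,5), (8,6.667), (9,7).
By the shoelace formula its area is 2.17.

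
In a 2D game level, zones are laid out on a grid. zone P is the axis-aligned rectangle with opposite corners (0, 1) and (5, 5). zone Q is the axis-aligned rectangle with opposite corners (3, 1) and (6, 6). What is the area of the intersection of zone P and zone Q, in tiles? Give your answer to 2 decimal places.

8.00

|zone P∩zone Q|: x∈[3,5], y∈[1,5] → 2·4 = 8.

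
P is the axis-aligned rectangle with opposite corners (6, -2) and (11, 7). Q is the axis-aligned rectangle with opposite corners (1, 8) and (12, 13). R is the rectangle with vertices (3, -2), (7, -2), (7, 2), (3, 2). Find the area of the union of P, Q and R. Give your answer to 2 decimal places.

112.00

By inclusion–exclusion:
Individual areas: |P| = 45, |Q| = 55, |R| = 16.
|P∩Q| = 0 (no overlap).
|P∩R|: x∈[6,7], y∈[-2,2] → 1·4 = 4.
|Q∩R| = 0 (no overlap).
|P∩Q∩R| = 0.
|P ∪ Q ∪ R| = 116 − 4 + 0 = 112.00.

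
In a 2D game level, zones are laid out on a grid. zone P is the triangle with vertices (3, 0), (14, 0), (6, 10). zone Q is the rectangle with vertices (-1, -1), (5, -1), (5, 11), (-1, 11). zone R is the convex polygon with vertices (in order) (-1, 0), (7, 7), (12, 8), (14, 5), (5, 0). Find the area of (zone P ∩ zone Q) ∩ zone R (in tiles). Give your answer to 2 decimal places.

The region (zone P ∩ zone Q) ∩ zone R is the polygon with vertices (4.424,4.746), (5,5.25), (5,0), (3,0).
By the shoelace formula its area is 6.26.

6.26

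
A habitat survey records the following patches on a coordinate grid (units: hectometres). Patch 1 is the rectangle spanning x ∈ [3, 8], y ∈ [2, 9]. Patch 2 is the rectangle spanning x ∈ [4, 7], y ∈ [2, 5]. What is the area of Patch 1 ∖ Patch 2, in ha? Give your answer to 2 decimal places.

|Patch 1∩Patch 2|: x∈[4,7], y∈[2,5] → 3·3 = 9.
|Patch 1| = 35.
|Patch 1 ∖ Patch 2| = |Patch 1| − |Patch 1∩Patch 2| = 35 − 9 = 26.00.

26.00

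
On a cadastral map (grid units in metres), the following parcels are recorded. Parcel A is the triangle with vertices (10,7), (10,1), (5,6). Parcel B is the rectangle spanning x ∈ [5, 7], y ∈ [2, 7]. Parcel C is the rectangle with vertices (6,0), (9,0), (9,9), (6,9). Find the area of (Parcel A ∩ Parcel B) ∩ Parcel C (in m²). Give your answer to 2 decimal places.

The region (Parcel A ∩ Parcel B) ∩ Parcel C is the polygon with vertices (7,6.4), (7,4), (6,5), (6,6.2).
By the shoelace formula its area is 1.80.

1.80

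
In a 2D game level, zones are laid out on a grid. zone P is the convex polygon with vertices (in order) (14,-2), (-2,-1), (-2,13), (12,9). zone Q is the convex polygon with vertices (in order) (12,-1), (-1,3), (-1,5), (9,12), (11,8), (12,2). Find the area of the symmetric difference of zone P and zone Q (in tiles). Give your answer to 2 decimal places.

95.34

|zone P| = 185, |zone Q| = 97, |zone P∩zone Q| = 93.3315.
|zone P △ zone Q| = |zone P| + |zone Q| − 2·|zone P∩zone Q| = 185 + 97 − 186.663 = 95.34.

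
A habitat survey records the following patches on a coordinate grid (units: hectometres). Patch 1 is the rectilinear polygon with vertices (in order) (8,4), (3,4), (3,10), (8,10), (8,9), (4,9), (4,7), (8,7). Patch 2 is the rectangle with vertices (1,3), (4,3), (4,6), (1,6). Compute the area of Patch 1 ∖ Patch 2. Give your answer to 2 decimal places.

20.00

|Patch 1| = 22, |Patch 1∩Patch 2| = 2.
|Patch 1 ∖ Patch 2| = |Patch 1| − |Patch 1∩Patch 2| = 22 − 2 = 20.00.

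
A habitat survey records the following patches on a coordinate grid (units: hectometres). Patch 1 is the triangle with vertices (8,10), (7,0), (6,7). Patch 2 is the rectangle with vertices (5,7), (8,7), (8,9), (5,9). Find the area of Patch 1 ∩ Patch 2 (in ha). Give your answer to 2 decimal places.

2.27

The intersection is the polygon with vertices (7.7,7), (6,7), (7.333,9), (7.9,9).
By the shoelace formula its area is 2.27.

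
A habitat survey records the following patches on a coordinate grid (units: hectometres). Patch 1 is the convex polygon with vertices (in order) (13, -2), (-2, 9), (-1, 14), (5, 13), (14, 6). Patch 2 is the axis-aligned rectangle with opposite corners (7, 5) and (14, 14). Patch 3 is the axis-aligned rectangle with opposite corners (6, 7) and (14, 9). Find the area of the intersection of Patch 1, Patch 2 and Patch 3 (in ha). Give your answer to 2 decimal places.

The intersection is the polygon with vertices (7,9), (10.143,9), (12.714,7), (7,7).
By the shoelace formula its area is 8.86.

8.86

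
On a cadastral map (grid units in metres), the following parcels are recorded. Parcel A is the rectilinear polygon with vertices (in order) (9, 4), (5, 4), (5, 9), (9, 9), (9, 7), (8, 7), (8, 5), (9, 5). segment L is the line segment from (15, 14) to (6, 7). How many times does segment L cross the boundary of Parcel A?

1

The segment meets the boundary at (8.571,9).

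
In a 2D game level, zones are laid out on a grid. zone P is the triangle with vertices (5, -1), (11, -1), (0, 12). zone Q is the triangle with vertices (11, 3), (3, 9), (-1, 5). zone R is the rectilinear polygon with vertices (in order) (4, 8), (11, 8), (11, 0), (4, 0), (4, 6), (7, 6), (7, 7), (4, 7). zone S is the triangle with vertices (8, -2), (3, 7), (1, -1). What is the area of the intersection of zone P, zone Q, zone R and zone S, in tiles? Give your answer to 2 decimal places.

The intersection is the polygon with vertices (4,5.2), (4.633,4.061), (4,4.167).
By the shoelace formula its area is 0.33.

0.33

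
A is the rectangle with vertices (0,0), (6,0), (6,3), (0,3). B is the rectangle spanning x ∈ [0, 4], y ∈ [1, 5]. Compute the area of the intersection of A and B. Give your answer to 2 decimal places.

|A∩B|: x∈[0,4], y∈[1,3] → 4·2 = 8.

8.00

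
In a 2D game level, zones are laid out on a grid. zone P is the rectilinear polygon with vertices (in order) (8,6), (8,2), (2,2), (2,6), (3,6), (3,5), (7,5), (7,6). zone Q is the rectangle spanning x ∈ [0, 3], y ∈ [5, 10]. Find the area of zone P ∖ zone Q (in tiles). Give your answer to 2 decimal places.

|zone P| = 20, |zone P∩zone Q| = 1.
|zone P ∖ zone Q| = |zone P| − |zone P∩zone Q| = 20 − 1 = 19.00.

19.00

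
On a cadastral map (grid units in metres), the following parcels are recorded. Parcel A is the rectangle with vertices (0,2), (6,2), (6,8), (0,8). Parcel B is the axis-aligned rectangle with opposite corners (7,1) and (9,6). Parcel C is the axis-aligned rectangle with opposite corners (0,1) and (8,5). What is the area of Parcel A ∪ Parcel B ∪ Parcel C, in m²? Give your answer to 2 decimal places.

56.00

By inclusion–exclusion:
Individual areas: |Parcel A| = 36, |Parcel B| = 10, |Parcel C| = 32.
|Parcel A∩Parcel B| = 0 (no overlap).
|Parcel A∩Parcel C|: x∈[0,6], y∈[2,5] → 6·3 = 18.
|Parcel B∩Parcel C|: x∈[7,8], y∈[1,5] → 1·4 = 4.
|Parcel A∩Parcel B∩Parcel C| = 0.
|Parcel A ∪ Parcel B ∪ Parcel C| = 78 − 22 + 0 = 56.00.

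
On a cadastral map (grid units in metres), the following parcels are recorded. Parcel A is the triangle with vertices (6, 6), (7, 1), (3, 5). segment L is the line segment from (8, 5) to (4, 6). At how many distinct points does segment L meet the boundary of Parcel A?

2

The segment meets the boundary at (5.143,5.714), (6.105,5.474).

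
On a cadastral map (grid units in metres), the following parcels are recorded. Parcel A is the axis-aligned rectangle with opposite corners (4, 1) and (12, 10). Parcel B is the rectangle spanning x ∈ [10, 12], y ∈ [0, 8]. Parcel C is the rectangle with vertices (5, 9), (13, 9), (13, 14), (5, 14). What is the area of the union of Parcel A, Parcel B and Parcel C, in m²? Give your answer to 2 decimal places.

107.00

By inclusion–exclusion:
Individual areas: |Parcel A| = 72, |Parcel B| = 16, |Parcel C| = 40.
|Parcel A∩Parcel B|: x∈[10,12], y∈[1,8] → 2·7 = 14.
|Parcel A∩Parcel C|: x∈[5,12], y∈[9,10] → 7·1 = 7.
|Parcel B∩Parcel C| = 0 (no overlap).
|Parcel A∩Parcel B∩Parcel C| = 0.
|Parcel A ∪ Parcel B ∪ Parcel C| = 128 − 21 + 0 = 107.00.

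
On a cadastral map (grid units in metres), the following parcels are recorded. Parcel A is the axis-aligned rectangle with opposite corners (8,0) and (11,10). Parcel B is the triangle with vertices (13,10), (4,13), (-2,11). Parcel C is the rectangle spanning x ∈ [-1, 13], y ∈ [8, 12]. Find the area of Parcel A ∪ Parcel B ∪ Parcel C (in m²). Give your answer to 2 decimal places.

By inclusion–exclusion:
Individual areas: |Parcel A| = 30, |Parcel B| = 18, |Parcel C| = 56.
|Parcel A∩Parcel B| = 0.
|Parcel A∩Parcel C|: x∈[8,11], y∈[8,10] → 3·2 = 6.
|Parcel B∩Parcel C| = 14.8.
|Parcel A∩Parcel B∩Parcel C| = 0.
|Parcel A ∪ Parcel B ∪ Parcel C| = 104 − 20.8 + 0 = 83.20.

83.20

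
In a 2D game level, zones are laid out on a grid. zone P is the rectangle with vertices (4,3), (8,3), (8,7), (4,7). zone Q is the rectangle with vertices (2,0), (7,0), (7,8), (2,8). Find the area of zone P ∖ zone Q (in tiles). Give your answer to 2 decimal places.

4.00

|zone P∩zone Q|: x∈[4,7], y∈[3,7] → 3·4 = 12.
|zone P| = 16.
|zone P ∖ zone Q| = |zone P| − |zone P∩zone Q| = 16 − 12 = 4.00.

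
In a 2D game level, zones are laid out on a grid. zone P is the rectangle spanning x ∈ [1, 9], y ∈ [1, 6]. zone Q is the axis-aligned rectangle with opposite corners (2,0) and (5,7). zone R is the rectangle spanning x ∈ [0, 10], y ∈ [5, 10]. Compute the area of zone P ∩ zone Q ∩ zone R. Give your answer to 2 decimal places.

The intersection is the polygon with vertices (5,5), (2,5), (2,6), (5,6).
By the shoelace formula its area is 3.00.

3.00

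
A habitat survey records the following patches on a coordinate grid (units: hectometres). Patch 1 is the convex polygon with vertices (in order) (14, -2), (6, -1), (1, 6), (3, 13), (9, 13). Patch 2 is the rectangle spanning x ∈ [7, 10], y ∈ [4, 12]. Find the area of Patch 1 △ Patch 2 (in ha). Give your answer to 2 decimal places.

|Patch 1| = 124, |Patch 2| = 24, |Patch 1∩Patch 2| = 23.3333.
|Patch 1 △ Patch 2| = |Patch 1| + |Patch 2| − 2·|Patch 1∩Patch 2| = 124 + 24 − 46.6667 = 101.33.

101.33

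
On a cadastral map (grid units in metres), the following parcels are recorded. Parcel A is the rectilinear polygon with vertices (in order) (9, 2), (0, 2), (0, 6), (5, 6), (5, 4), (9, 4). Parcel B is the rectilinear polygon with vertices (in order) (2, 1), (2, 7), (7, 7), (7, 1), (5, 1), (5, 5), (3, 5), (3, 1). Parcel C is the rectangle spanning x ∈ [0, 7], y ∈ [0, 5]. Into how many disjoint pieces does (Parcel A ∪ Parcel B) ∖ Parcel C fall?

2

(Parcel A ∪ Parcel B) ∖ Parcel C splits into 2 disjoint pieces (area 12, area 4).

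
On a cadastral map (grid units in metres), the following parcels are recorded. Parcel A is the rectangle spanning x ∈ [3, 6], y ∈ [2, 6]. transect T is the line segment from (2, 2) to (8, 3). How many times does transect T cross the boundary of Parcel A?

The segment meets the boundary at (6,2.667), (3,2.167).

2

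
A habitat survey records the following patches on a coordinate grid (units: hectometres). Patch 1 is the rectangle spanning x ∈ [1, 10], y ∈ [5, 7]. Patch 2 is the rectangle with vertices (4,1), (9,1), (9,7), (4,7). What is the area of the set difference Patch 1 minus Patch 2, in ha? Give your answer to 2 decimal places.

|Patch 1∩Patch 2|: x∈[4,9], y∈[5,7] → 5·2 = 10.
|Patch 1| = 18.
|Patch 1 ∖ Patch 2| = |Patch 1| − |Patch 1∩Patch 2| = 18 − 10 = 8.00.

8.00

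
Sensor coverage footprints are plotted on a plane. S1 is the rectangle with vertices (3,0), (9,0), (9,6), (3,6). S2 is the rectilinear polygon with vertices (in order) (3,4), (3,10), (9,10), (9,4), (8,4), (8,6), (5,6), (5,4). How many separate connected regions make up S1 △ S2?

1

S1 △ S2 is a single connected region.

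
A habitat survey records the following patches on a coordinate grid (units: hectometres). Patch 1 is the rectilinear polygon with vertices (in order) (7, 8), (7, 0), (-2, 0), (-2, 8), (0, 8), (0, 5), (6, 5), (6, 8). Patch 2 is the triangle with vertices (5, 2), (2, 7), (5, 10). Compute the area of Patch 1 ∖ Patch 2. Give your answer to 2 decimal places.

|Patch 1| = 54, |Patch 1∩Patch 2| = 2.7.
|Patch 1 ∖ Patch 2| = |Patch 1| − |Patch 1∩Patch 2| = 54 − 2.7 = 51.30.

51.30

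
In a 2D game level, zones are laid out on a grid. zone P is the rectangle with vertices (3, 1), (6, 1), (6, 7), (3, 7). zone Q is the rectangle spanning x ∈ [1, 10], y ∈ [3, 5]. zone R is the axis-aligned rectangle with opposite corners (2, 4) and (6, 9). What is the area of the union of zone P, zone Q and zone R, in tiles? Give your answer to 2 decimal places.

By inclusion–exclusion:
Individual areas: |zone P| = 18, |zone Q| = 18, |zone R| = 20.
|zone P∩zone Q|: x∈[3,6], y∈[3,5] → 3·2 = 6.
|zone P∩zone R|: x∈[3,6], y∈[4,7] → 3·3 = 9.
|zone Q∩zone R|: x∈[2,6], y∈[4,5] → 4·1 = 4.
|zone P∩zone Q∩zone R| = 3.
|zone P ∪ zone Q ∪ zone R| = 56 − 19 + 3 = 40.00.

40.00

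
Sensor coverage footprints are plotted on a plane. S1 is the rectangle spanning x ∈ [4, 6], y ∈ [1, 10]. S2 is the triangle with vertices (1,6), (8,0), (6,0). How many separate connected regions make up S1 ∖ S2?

S1 ∖ S2 splits into 2 disjoint pieces (area 14.8571, area 0.8167).

2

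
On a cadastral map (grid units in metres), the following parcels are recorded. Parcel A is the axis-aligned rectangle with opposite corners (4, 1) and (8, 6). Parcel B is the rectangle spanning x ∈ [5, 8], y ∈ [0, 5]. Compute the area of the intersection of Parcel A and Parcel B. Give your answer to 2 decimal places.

|Parcel A∩Parcel B|: x∈[5,8], y∈[1,5] → 3·4 = 12.

12.00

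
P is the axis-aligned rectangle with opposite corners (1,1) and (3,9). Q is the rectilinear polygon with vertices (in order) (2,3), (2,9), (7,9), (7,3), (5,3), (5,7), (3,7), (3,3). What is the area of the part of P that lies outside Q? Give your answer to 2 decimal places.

10.00

|P| = 16, |P∩Q| = 6.
|P ∖ Q| = |P| − |P∩Q| = 16 − 6 = 10.00.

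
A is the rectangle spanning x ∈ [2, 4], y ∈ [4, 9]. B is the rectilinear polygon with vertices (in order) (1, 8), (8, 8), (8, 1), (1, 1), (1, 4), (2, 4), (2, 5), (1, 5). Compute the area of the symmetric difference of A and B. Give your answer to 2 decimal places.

|A| = 10, |B| = 48, |A∩B| = 8.
|A △ B| = |A| + |B| − 2·|A∩B| = 10 + 48 − 16 = 42.00.

42.00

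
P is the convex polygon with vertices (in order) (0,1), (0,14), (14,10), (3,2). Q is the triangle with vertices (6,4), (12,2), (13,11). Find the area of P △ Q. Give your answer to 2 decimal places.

115.26

|P| = 97.5, |Q| = 28, |P∩Q| = 5.1184.
|P △ Q| = |P| + |Q| − 2·|P∩Q| = 97.5 + 28 − 10.2369 = 115.26.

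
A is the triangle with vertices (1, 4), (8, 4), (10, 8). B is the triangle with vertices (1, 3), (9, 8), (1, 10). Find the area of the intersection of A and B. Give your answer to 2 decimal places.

1.97

The intersection is the polygon with vertices (1,4), (6.538,6.462), (2.6,4).
By the shoelace formula its area is 1.97.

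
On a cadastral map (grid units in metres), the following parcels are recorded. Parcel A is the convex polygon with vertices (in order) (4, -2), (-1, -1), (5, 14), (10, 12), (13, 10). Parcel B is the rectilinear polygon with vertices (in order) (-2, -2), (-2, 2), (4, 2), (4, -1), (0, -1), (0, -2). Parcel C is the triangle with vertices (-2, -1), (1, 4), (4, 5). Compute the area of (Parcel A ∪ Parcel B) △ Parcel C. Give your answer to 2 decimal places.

110.00

|Parcel A ∪ Parcel B| = 115.2.
|(Parcel A ∪ Parcel B) ∩ Parcel C| = 5.6.
|(Parcel A ∪ Parcel B) △ Parcel C| = 115.2 + 6 − 11.2 = 110.00.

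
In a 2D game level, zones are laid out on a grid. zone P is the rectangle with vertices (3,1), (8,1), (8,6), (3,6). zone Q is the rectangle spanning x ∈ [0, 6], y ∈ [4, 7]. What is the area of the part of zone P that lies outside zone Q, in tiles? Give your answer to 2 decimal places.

|zone P∩zone Q|: x∈[3,6], y∈[4,6] → 3·2 = 6.
|zone P| = 25.
|zone P ∖ zone Q| = |zone P| − |zone P∩zone Q| = 25 − 6 = 19.00.

19.00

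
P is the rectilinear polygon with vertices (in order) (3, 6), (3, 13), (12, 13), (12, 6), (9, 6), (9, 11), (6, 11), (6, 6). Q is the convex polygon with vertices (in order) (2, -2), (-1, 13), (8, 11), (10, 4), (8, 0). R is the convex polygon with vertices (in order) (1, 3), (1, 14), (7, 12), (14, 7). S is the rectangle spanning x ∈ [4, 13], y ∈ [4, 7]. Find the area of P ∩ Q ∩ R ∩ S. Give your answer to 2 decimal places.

2.29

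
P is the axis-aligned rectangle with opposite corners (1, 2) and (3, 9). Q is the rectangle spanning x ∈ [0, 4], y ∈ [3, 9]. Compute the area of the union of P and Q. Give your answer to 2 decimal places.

By inclusion–exclusion:
Individual areas: |P| = 14, |Q| = 24.
|P∩Q|: x∈[1,3], y∈[3,9] → 2·6 = 12.
|P ∪ Q| = 38 − 12 = 26.00.

26.00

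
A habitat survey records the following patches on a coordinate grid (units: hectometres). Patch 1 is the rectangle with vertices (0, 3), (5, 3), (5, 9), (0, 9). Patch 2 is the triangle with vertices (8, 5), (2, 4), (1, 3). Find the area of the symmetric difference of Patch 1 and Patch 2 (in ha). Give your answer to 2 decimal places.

|Patch 1| = 30, |Patch 2| = 2.5, |Patch 1∩Patch 2| = 1.9643.
|Patch 1 △ Patch 2| = |Patch 1| + |Patch 2| − 2·|Patch 1∩Patch 2| = 30 + 2.5 − 3.9286 = 28.57.

28.57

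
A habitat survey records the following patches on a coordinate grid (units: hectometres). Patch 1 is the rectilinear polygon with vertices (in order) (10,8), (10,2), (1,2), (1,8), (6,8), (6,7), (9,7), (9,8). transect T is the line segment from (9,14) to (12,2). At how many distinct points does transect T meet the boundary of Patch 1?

0

The segment lies entirely outside Patch 1 and never meets its boundary.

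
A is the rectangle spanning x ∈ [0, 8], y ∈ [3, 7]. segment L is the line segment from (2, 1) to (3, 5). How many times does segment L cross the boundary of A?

1

The segment meets the boundary at (2.5,3).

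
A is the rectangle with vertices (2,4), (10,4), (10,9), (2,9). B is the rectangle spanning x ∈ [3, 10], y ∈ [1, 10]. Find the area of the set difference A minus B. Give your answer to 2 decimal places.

|A∩B|: x∈[3,10], y∈[4,9] → 7·5 = 35.
|A| = 40.
|A ∖ B| = |A| − |A∩B| = 40 − 35 = 5.00.

5.00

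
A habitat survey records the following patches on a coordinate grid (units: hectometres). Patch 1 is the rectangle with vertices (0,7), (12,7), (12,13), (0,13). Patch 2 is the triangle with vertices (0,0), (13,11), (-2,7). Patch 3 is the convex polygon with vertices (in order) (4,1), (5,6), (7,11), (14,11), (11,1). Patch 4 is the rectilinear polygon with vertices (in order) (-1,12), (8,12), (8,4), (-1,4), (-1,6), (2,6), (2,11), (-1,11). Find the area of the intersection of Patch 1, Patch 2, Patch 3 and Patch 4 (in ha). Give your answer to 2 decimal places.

5.16

The intersection is the polygon with vertices (5.4,7), (6.284,9.209), (8,9.667), (8,7).
By the shoelace formula its area is 5.16.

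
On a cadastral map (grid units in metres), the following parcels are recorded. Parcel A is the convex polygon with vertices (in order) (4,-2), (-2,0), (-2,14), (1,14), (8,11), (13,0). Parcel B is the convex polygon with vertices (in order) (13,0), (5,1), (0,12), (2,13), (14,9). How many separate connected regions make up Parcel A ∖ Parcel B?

1

Parcel A ∖ Parcel B is a single connected region.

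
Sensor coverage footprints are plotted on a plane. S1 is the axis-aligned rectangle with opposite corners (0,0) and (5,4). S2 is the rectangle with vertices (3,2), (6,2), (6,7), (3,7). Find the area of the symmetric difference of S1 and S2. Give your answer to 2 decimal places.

|S1∩S2|: x∈[3,5], y∈[2,4] → 2·2 = 4.
|S1 △ S2| = |S1| + |S2| − 2·|S1∩S2| = 20 + 15 − 8 = 27.00.

27.00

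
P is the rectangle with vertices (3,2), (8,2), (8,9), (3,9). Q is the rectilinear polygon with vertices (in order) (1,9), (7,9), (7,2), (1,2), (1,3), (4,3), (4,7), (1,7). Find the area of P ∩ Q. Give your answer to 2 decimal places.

24.00

The intersection is the polygon with vertices (7,9), (7,2), (3,2), (3,3), (4,3), (4,7), (3,7), (3,9).
By the shoelace formula its area is 24.00.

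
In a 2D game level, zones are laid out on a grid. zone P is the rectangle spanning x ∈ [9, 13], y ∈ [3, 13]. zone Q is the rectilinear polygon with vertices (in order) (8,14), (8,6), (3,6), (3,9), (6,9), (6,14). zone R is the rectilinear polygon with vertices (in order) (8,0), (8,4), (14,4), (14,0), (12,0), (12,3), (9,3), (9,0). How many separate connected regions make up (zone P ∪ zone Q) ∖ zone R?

2

(zone P ∪ zone Q) ∖ zone R splits into 2 disjoint pieces (area 36, area 25).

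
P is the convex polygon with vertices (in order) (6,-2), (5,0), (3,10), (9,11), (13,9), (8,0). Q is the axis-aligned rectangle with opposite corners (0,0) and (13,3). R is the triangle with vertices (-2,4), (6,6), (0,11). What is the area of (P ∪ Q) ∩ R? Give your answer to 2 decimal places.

The region (P ∪ Q) ∩ R is the polygon with vertices (3.36,8.2), (6,6), (3.905,5.476).
By the shoelace formula its area is 3.00.

3.00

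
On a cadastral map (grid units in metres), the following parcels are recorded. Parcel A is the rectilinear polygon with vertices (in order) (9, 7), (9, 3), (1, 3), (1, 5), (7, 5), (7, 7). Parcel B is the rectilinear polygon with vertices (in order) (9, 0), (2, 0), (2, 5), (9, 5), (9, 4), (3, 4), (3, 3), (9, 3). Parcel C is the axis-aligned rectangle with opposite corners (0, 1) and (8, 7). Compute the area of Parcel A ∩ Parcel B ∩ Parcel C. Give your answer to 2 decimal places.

7.00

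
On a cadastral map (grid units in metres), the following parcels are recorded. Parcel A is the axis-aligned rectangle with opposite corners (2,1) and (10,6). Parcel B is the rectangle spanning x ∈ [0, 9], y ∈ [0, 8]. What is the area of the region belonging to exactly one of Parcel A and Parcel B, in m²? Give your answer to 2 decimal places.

|Parcel A∩Parcel B|: x∈[2,9], y∈[1,6] → 7·5 = 35.
|Parcel A △ Parcel B| = |Parcel A| + |Parcel B| − 2·|Parcel A∩Parcel B| = 40 + 72 − 70 = 42.00.

42.00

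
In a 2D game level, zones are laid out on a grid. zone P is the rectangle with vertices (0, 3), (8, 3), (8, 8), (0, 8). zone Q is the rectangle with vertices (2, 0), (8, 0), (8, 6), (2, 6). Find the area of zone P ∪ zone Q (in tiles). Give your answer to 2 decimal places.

58.00

By inclusion–exclusion:
Individual areas: |zone P| = 40, |zone Q| = 36.
|zone P∩zone Q|: x∈[2,8], y∈[3,6] → 6·3 = 18.
|zone P ∪ zone Q| = 76 − 18 = 58.00.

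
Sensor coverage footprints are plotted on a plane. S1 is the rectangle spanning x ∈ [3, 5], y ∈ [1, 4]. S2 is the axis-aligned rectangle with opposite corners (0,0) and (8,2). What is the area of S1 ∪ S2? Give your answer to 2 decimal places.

20.00

By inclusion–exclusion:
Individual areas: |S1| = 6, |S2| = 16.
|S1∩S2|: x∈[3,5], y∈[1,2] → 2·1 = 2.
|S1 ∪ S2| = 22 − 2 = 20.00.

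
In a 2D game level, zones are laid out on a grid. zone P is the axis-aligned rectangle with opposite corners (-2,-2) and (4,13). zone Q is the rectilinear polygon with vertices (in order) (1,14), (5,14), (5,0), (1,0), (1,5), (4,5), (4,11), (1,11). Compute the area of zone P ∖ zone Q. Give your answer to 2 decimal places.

69.00

|zone P| = 90, |zone P∩zone Q| = 21.
|zone P ∖ zone Q| = |zone P| − |zone P∩zone Q| = 90 − 21 = 69.00.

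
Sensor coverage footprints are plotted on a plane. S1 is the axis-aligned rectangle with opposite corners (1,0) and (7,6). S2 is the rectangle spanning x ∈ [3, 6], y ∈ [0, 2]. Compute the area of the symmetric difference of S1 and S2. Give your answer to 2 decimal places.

30.00

|S1∩S2|: x∈[3,6], y∈[0,2] → 3·2 = 6.
|S1 △ S2| = |S1| + |S2| − 2·|S1∩S2| = 36 + 6 − 12 = 30.00.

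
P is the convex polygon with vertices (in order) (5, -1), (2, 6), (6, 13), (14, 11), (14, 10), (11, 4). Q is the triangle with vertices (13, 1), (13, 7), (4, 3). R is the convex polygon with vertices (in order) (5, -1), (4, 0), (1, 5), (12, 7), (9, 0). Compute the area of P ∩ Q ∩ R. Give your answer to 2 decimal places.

The intersection is the polygon with vertices (8.579,1.982), (4,3), (11.765,6.451), (10.556,3.63).
By the shoelace formula its area is 13.64.

13.64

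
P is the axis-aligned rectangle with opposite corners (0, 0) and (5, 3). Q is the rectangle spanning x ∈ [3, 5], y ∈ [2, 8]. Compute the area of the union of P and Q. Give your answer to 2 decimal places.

25.00

By inclusion–exclusion:
Individual areas: |P| = 15, |Q| = 12.
|P∩Q|: x∈[3,5], y∈[2,3] → 2·1 = 2.
|P ∪ Q| = 27 − 2 = 25.00.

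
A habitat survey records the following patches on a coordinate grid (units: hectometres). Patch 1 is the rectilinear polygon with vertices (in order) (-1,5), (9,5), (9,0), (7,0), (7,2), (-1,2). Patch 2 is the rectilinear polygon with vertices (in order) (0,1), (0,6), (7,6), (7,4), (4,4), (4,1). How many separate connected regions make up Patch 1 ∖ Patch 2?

Patch 1 ∖ Patch 2 splits into 2 disjoint pieces (area 3, area 16).

2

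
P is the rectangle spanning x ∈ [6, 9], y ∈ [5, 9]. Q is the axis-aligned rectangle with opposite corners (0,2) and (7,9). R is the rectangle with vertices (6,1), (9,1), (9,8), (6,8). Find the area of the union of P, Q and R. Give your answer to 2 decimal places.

By inclusion–exclusion:
Individual areas: |P| = 12, |Q| = 49, |R| = 21.
|P∩Q|: x∈[6,7], y∈[5,9] → 1·4 = 4.
|P∩R|: x∈[6,9], y∈[5,8] → 3·3 = 9.
|Q∩R|: x∈[6,7], y∈[2,8] → 1·6 = 6.
|P∩Q∩R| = 3.
|P ∪ Q ∪ R| = 82 − 19 + 3 = 66.00.

66.00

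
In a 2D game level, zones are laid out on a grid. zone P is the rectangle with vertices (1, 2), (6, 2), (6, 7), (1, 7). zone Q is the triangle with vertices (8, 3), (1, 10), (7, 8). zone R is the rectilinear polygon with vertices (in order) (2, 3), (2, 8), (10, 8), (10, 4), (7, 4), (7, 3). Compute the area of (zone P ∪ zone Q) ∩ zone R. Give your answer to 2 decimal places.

|zone P ∪ zone Q| = 37.
|(zone P ∪ zone Q) ∩ zone R| = 23.60.

23.60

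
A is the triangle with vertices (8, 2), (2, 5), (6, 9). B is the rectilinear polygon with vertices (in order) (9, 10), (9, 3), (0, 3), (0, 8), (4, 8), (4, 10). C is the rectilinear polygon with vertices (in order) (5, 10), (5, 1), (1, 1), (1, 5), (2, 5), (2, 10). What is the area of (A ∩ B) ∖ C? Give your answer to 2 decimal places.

10.39

|A ∩ B| = 17.1429.
|(A ∩ B) ∩ C| = 6.75.
|(A ∩ B) ∖ C| = 17.1429 − 6.75 = 10.39.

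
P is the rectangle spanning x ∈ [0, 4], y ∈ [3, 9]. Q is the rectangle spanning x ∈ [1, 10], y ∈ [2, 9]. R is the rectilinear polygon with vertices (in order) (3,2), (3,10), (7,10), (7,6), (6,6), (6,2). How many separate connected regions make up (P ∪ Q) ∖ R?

(P ∪ Q) ∖ R splits into 2 disjoint pieces (area 25, area 20).

2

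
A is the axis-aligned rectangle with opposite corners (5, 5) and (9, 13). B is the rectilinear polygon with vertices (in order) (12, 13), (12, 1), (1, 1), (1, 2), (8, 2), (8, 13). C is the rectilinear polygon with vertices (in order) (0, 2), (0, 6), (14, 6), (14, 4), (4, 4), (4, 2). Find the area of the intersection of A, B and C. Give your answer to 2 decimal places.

The intersection is the polygon with vertices (8,5), (8,6), (9,6), (9,5).
By the shoelace formula its area is 1.00.

1.00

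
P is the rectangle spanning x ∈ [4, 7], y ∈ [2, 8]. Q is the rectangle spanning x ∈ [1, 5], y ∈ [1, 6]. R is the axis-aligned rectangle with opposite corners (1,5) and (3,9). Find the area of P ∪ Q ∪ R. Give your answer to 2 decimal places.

40.00

By inclusion–exclusion:
Individual areas: |P| = 18, |Q| = 20, |R| = 8.
|P∩Q|: x∈[4,5], y∈[2,6] → 1·4 = 4.
|P∩R| = 0 (no overlap).
|Q∩R|: x∈[1,3], y∈[5,6] → 2·1 = 2.
|P∩Q∩R| = 0.
|P ∪ Q ∪ R| = 46 − 6 + 0 = 40.00.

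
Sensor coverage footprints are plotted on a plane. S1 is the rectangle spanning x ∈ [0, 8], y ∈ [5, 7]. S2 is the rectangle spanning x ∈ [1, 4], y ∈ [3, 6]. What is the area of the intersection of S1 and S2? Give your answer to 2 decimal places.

3.00

|S1∩S2|: x∈[1,4], y∈[5,6] → 3·1 = 3.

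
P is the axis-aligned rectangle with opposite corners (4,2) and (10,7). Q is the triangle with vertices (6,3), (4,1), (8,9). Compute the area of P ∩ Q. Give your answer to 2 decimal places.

The intersection is the polygon with vertices (7.333,7), (6,3), (5,2), (4.5,2), (7,7).
By the shoelace formula its area is 3.42.

3.42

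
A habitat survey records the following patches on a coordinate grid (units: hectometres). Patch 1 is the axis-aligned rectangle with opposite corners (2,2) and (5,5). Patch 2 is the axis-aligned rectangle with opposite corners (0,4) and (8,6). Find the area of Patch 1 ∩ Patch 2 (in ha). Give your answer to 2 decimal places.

3.00

|Patch 1∩Patch 2|: x∈[2,5], y∈[4,5] → 3·1 = 3.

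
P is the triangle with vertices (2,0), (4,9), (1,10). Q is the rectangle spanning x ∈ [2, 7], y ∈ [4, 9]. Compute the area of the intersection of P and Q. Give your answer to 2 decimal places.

The intersection is the polygon with vertices (2.889,4), (2,4), (2,9), (4,9).
By the shoelace formula its area is 7.22.

7.22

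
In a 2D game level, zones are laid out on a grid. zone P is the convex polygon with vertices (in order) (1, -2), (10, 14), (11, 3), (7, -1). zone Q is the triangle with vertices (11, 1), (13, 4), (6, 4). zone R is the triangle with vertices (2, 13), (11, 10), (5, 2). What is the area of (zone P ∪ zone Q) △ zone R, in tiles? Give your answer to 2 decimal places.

|zone P ∪ zone Q| = 71.7955.
|(zone P ∪ zone Q) ∩ zone R| = 19.3387.
|(zone P ∪ zone Q) △ zone R| = 71.7955 + 45 − 38.6775 = 78.12.

78.12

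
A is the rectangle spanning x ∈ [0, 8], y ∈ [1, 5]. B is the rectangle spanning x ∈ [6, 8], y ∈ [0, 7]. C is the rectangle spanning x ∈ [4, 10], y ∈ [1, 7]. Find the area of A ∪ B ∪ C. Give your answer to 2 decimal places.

54.00

By inclusion–exclusion:
Individual areas: |A| = 32, |B| = 14, |C| = 36.
|A∩B|: x∈[6,8], y∈[1,5] → 2·4 = 8.
|A∩C|: x∈[4,8], y∈[1,5] → 4·4 = 16.
|B∩C|: x∈[6,8], y∈[1,7] → 2·6 = 12.
|A∩B∩C| = 8.
|A ∪ B ∪ C| = 82 − 36 + 8 = 54.00.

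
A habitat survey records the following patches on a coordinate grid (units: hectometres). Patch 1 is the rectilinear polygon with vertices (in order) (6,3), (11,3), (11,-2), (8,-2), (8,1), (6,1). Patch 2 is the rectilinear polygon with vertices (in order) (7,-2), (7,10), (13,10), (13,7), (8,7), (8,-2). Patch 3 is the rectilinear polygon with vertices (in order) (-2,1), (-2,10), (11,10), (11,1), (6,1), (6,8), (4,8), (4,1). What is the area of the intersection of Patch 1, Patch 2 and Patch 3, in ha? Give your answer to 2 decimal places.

The intersection is the polygon with vertices (8,1), (7,1), (7,3), (8,3).
By the shoelace formula its area is 2.00.

2.00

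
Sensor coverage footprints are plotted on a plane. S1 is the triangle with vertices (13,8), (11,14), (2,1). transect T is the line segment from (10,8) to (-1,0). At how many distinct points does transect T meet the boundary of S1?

1

The segment meets the boundary at (3.648,3.38).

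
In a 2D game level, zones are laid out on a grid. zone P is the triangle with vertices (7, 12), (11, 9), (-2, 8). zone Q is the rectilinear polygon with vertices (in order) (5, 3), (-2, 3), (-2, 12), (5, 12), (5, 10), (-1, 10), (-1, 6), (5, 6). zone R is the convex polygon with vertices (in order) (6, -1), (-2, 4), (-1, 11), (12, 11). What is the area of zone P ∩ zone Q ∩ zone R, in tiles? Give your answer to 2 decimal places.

1.49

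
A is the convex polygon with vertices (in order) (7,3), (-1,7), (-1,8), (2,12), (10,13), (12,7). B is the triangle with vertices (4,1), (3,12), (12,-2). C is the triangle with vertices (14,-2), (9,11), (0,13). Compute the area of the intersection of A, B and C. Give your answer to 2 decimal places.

The intersection is the polygon with vertices (3,12), (7.574,4.885), (3.223,9.547).
By the shoelace formula its area is 4.82.

4.82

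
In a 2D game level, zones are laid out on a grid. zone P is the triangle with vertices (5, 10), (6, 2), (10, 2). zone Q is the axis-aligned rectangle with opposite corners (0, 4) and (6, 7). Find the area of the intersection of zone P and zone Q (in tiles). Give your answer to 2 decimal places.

1.31

The intersection is the polygon with vertices (5.375,7), (6,7), (6,4), (5.75,4).
By the shoelace formula its area is 1.31.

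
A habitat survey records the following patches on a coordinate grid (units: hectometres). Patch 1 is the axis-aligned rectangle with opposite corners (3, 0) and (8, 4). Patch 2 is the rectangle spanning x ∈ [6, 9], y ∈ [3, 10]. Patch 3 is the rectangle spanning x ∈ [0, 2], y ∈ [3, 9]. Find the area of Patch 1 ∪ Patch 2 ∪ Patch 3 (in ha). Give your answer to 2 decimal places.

51.00

By inclusion–exclusion:
Individual areas: |Patch 1| = 20, |Patch 2| = 21, |Patch 3| = 12.
|Patch 1∩Patch 2|: x∈[6,8], y∈[3,4] → 2·1 = 2.
|Patch 1∩Patch 3| = 0 (no overlap).
|Patch 2∩Patch 3| = 0 (no overlap).
|Patch 1∩Patch 2∩Patch 3| = 0.
|Patch 1 ∪ Patch 2 ∪ Patch 3| = 53 − 2 + 0 = 51.00.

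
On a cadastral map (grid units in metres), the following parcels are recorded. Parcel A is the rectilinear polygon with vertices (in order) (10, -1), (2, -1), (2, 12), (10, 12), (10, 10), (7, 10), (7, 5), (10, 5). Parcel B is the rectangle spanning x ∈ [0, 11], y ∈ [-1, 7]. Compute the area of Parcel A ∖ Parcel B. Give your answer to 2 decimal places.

|Parcel A| = 89, |Parcel A∩Parcel B| = 58.
|Parcel A ∖ Parcel B| = |Parcel A| − |Parcel A∩Parcel B| = 89 − 58 = 31.00.

31.00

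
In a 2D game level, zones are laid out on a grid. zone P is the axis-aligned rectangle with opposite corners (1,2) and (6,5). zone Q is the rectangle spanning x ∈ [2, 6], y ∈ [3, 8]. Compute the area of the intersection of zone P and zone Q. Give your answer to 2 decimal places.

8.00

|zone P∩zone Q|: x∈[2,6], y∈[3,5] → 4·2 = 8.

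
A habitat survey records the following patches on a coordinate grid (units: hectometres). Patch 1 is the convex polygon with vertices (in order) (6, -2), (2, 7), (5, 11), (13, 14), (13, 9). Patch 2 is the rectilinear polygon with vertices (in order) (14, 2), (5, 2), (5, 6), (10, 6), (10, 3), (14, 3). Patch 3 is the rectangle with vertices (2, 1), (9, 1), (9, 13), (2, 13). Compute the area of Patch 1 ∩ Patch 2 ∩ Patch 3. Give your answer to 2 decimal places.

The intersection is the polygon with vertices (5,2), (5,6), (9,6), (9,2.714), (8.546,2).
By the shoelace formula its area is 15.84.

15.84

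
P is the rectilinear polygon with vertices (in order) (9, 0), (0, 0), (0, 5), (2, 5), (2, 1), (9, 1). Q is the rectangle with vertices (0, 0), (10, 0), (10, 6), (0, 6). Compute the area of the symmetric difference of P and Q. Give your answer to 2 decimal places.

|P| = 17, |Q| = 60, |P∩Q| = 17.
|P △ Q| = |P| + |Q| − 2·|P∩Q| = 17 + 60 − 34 = 43.00.

43.00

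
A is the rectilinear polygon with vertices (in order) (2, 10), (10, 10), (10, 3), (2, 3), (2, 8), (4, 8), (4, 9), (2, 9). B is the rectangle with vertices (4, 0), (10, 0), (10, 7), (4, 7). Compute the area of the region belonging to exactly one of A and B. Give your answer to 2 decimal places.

48.00

|A| = 54, |B| = 42, |A∩B| = 24.
|A △ B| = |A| + |B| − 2·|A∩B| = 54 + 42 − 48 = 48.00.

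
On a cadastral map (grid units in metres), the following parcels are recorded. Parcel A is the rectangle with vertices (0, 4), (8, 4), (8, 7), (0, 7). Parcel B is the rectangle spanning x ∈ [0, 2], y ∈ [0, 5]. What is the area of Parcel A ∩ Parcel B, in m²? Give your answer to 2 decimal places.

2.00

|Parcel A∩Parcel B|: x∈[0,2], y∈[4,5] → 2·1 = 2.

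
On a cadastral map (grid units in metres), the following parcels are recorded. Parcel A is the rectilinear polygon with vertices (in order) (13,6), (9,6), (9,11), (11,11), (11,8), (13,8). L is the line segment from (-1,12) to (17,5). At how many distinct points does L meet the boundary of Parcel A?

2

The segment meets the boundary at (13,6.556), (9,8.111).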